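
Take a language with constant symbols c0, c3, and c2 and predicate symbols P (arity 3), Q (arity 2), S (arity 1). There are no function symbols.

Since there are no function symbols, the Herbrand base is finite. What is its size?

39

With no function symbols, the Herbrand universe is just the 3 constants.
Ground atoms per predicate: P: 3^3 = 27, Q: 3^2 = 9, S: 3.
Herbrand base size = 27 + 9 + 3 = 39.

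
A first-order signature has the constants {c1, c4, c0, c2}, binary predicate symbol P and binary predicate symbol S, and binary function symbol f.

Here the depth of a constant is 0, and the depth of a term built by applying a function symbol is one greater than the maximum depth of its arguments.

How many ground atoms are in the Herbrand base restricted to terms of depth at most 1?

First count ground terms of depth ≤ 1.
Let N_k count ground terms of depth at most k. Each non-constant term of depth ≤ k is some function symbol applied to depth-≤(k−1) arguments, giving N_k = 4 + N_{k-1}^2.
N_0 = 4
N_1 = 4 + 4^2 = 20
So |H| = 20.
For each predicate symbol, the number of ground atoms is |H| raised to its arity; summing:
  P: 20^2 = 400;  S: 20^2 = 400
Total ground atoms: 400 + 400 = 800.

800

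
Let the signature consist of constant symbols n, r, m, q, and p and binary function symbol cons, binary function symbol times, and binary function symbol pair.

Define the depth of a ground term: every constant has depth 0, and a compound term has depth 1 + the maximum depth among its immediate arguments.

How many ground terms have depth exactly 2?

Write N_k for the number of ground terms of depth ≤ k. A term of depth ≤ k is either a constant or a function symbol applied to arguments of depth ≤ k−1, so N_k = 5 + N_{k-1}^2 + N_{k-1}^2 + N_{k-1}^2.
N_0 = 5
N_1 = 5 + 5^2 + 5^2 + 5^2 = 80
N_2 = 5 + 80^2 + 80^2 + 80^2 = 19205
Terms of depth exactly 2: N_2 − N_1 = 19205 − 80 = 19125.

19125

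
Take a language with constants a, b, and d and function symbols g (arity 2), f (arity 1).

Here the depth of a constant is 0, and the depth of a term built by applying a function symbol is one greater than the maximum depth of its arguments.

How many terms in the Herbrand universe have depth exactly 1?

12

Let N_k count ground terms of depth at most k. Each non-constant term of depth ≤ k is some function symbol applied to depth-≤(k−1) arguments, giving N_k = 3 + N_{k-1}^2 + N_{k-1}.
N_0 = 3
N_1 = 3 + 3^2 + 3 = 15
Terms of depth exactly 1: N_1 − N_0 = 15 − 3 = 12.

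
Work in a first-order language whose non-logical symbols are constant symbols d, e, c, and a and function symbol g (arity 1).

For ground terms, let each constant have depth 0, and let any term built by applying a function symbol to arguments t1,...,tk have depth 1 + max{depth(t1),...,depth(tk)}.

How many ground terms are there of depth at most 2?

Let N_k count ground terms of depth at most k. Each non-constant term of depth ≤ k is some function symbol applied to depth-≤(k−1) arguments, giving N_k = 4 + N_{k-1}.
N_0 = 4
N_1 = 4 + 4 = 8
N_2 = 4 + 8 = 12

12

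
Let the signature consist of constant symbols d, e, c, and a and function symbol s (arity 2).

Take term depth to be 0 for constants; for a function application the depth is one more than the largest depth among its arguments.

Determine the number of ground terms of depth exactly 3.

If N_k denotes the number of depth-≤k ground terms, the 4 constants give N_0 = 4, and each function symbol of arity r contributes N_{k-1}^r new terms at level k: N_k = 4 + N_{k-1}^2.
N_0 = 4
N_1 = 4 + 4^2 = 20
N_2 = 4 + 20^2 = 404
N_3 = 4 + 404^2 = 163220
Terms of depth exactly 3: N_3 − N_2 = 163220 − 404 = 162816.

162816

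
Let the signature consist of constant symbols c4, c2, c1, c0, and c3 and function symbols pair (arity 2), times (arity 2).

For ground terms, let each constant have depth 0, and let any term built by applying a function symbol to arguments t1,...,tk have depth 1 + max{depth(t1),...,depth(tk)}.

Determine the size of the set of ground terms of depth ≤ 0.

5

Count level by level. With function symbols pair/2, times/2, the terms of depth ≤ k are the 5 constants together with each function applied to depth-≤(k−1) tuples, so N_k = 5 + N_{k-1}^2 + N_{k-1}^2.
N_0 = 5
Explicitly: c4, c2, c1, c0, c3.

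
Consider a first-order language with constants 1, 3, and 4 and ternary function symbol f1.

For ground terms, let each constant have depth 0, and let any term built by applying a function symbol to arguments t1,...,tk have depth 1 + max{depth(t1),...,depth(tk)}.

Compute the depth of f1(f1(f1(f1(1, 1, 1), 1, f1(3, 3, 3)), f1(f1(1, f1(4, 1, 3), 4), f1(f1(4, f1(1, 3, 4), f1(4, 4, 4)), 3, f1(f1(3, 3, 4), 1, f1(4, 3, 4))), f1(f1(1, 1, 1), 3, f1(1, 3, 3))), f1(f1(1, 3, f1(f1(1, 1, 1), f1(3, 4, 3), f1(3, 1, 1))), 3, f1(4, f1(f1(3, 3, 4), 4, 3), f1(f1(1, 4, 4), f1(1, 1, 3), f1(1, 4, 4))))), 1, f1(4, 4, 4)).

depth(f1(1, 1, 1)) = 1 + max(0, 0, 0) = 1
depth(f1(3, 3, 3)) = 1 + max(0, 0, 0) = 1
depth(f1(f1(1, 1, 1), 1, f1(3, 3, 3))) = 1 + max(1, 0, 1) = 2
depth(f1(4, 1, 3)) = 1 + max(0, 0, 0) = 1
depth(f1(1, f1(4, 1, 3), 4)) = 1 + max(0, 1, 0) = 2
depth(f1(1, 3, 4)) = 1 + max(0, 0, 0) = 1
depth(f1(4, 4, 4)) = 1 + max(0, 0, 0) = 1
depth(f1(4, f1(1, 3, 4), f1(4, 4, 4))) = 1 + max(0, 1, 1) = 2
depth(f1(3, 3, 4)) = 1 + max(0, 0, 0) = 1
depth(f1(4, 3, 4)) = 1 + max(0, 0, 0) = 1
depth(f1(f1(3, 3, 4), 1, f1(4, 3, 4))) = 1 + max(1, 0, 1) = 2
depth(f1(f1(4, f1(1, 3, 4), f1(4, 4, 4)), 3, f1(f1(3, 3, 4), 1, f1(4, 3, 4)))) = 1 + max(2, 0, 2) = 3
depth(f1(1, 3, 3)) = 1 + max(0, 0, 0) = 1
depth(f1(f1(1, 1, 1), 3, f1(1, 3, 3))) = 1 + max(1, 0, 1) = 2
depth(f1(f1(1, f1(4, 1, 3), 4), f1(f1(4, f1(1, 3, 4), f1(4, 4, 4)), 3, f1(f1(3, 3, 4), 1, f1(4, 3, 4))), f1(f1(1, 1, 1), 3, f1(1, 3, 3)))) = 1 + max(2, 3, 2) = 4
depth(f1(3, 4, 3)) = 1 + max(0, 0, 0) = 1
depth(f1(3, 1, 1)) = 1 + max(0, 0, 0) = 1
depth(f1(f1(1, 1, 1), f1(3, 4, 3), f1(3, 1, 1))) = 1 + max(1, 1, 1) = 2
depth(f1(1, 3, f1(f1(1, 1, 1), f1(3, 4, 3), f1(3, 1, 1)))) = 1 + max(0, 0, 2) = 3
depth(f1(f1(3, 3, 4), 4, 3)) = 1 + max(1, 0, 0) = 2
depth(f1(1, 4, 4)) = 1 + max(0, 0, 0) = 1
depth(f1(1, 1, 3)) = 1 + max(0, 0, 0) = 1
depth(f1(f1(1, 4, 4), f1(1, 1, 3), f1(1, 4, 4))) = 1 + max(1, 1, 1) = 2
depth(f1(4, f1(f1(3, 3, 4), 4, 3), f1(f1(1, 4, 4), f1(1, 1, 3), f1(1, 4, 4)))) = 1 + max(0, 2, 2) = 3
depth(f1(f1(1, 3, f1(f1(1, 1, 1), f1(3, 4, 3), f1(3, 1, 1))), 3, f1(4, f1(f1(3, 3, 4), 4, 3), f1(f1(1, 4, 4), f1(1, 1, 3), f1(1, 4, 4))))) = 1 + max(3, 0, 3) = 4
depth(f1(f1(f1(1, 1, 1), 1, f1(3, 3, 3)), f1(f1(1, f1(4, 1, 3), 4), f1(f1(4, f1(1, 3, 4), f1(4, 4, 4)), 3, f1(f1(3, 3, 4), 1, f1(4, 3, 4))), f1(f1(1, 1, 1), 3, f1(1, 3, 3))), f1(f1(1, 3, f1(f1(1, 1, 1), f1(3, 4, 3), f1(3, 1, 1))), 3, f1(4, f1(f1(3, 3, 4), 4, 3), f1(f1(1, 4, 4), f1(1, 1, 3), f1(1, 4, 4)))))) = 1 + max(2, 4, 4) = 5
depth(f1(f1(f1(f1(1, 1, 1), 1, f1(3, 3, 3)), f1(f1(1, f1(4, 1, 3), 4), f1(f1(4, f1(1, 3, 4), f1(4, 4, 4)), 3, f1(f1(3, 3, 4), 1, f1(4, 3, 4))), f1(f1(1, 1, 1), 3, f1(1, 3, 3))), f1(f1(1, 3, f1(f1(1, 1, 1), f1(3, 4, 3), f1(3, 1, 1))), 3, f1(4, f1(f1(3, 3, 4), 4, 3), f1(f1(1, 4, 4), f1(1, 1, 3), f1(1, 4, 4))))), 1, f1(4, 4, 4))) = 1 + max(5, 0, 1) = 6

6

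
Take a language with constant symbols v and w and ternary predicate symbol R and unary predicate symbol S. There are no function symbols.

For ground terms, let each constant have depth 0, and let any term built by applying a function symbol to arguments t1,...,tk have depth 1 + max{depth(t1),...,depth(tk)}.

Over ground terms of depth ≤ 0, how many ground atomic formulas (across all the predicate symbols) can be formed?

First count ground terms of depth ≤ 0.
With no function symbols every ground term is a constant, so there are exactly 2 ground terms at every depth bound.
N_0 = 2
So |H| = 2.
A ground atom is a predicate applied to a tuple of terms from H, so the count is the sum over predicates of |H|^arity:
  R: 2^3 = 8;  S: 2
Total ground atoms: 8 + 2 = 10.

10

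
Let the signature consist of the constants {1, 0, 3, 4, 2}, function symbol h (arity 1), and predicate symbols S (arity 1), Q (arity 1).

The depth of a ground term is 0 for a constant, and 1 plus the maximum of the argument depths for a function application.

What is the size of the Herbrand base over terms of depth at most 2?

30

First count ground terms of depth ≤ 2.
Let N_k count ground terms of depth at most k. Each non-constant term of depth ≤ k is some function symbol applied to depth-≤(k−1) arguments, giving N_k = 5 + N_{k-1}.
N_0 = 5
N_1 = 5 + 5 = 10
N_2 = 5 + 10 = 15
So |H| = 15.
A ground atom is a predicate applied to a tuple of terms from H, so the count is the sum over predicates of |H|^arity:
  S: 15;  Q: 15
Total ground atoms: 15 + 15 = 30.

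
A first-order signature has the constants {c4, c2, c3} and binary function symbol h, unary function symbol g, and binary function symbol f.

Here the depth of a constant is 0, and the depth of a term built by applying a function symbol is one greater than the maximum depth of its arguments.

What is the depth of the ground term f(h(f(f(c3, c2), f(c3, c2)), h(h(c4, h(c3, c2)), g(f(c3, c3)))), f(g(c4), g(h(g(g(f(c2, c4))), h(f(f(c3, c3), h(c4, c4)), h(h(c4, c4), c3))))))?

depth(f(c3, c2)) = 1 + max(0, 0) = 1
depth(f(f(c3, c2), f(c3, c2))) = 1 + max(1, 1) = 2
depth(h(c3, c2)) = 1 + max(0, 0) = 1
depth(h(c4, h(c3, c2))) = 1 + max(0, 1) = 2
depth(f(c3, c3)) = 1 + max(0, 0) = 1
depth(g(f(c3, c3))) = 1 + depth(f(c3, c3)) = 1 + 1 = 2
depth(h(h(c4, h(c3, c2)), g(f(c3, c3)))) = 1 + max(2, 2) = 3
depth(h(f(f(c3, c2), f(c3, c2)), h(h(c4, h(c3, c2)), g(f(c3, c3))))) = 1 + max(2, 3) = 4
depth(g(c4)) = 1 + depth(c4) = 1 + 0 = 1
depth(f(c2, c4)) = 1 + max(0, 0) = 1
depth(g(f(c2, c4))) = 1 + depth(f(c2, c4)) = 1 + 1 = 2
depth(g(g(f(c2, c4)))) = 1 + depth(g(f(c2, c4))) = 1 + 2 = 3
depth(h(c4, c4)) = 1 + max(0, 0) = 1
depth(f(f(c3, c3), h(c4, c4))) = 1 + max(1, 1) = 2
depth(h(h(c4, c4), c3)) = 1 + max(1, 0) = 2
depth(h(f(f(c3, c3), h(c4, c4)), h(h(c4, c4), c3))) = 1 + max(2, 2) = 3
depth(h(g(g(f(c2, c4))), h(f(f(c3, c3), h(c4, c4)), h(h(c4, c4), c3)))) = 1 + max(3, 3) = 4
depth(g(h(g(g(f(c2, c4))), h(f(f(c3, c3), h(c4, c4)), h(h(c4, c4), c3))))) = 1 + depth(h(g(g(f(c2, c4))), h(f(f(c3, c3), h(c4, c4)), h(h(c4, c4), c3)))) = 1 + 4 = 5
depth(f(g(c4), g(h(g(g(f(c2, c4))), h(f(f(c3, c3), h(c4, c4)), h(h(c4, c4), c3)))))) = 1 + max(1, 5) = 6
depth(f(h(f(f(c3, c2), f(c3, c2)), h(h(c4, h(c3, c2)), g(f(c3, c3)))), f(g(c4), g(h(g(g(f(c2, c4))), h(f(f(c3, c3), h(c4, c4)), h(h(c4, c4), c3))))))) = 1 + max(4, 6) = 7

7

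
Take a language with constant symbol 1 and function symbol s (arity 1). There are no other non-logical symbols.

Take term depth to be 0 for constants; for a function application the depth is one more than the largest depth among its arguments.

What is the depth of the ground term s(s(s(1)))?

depth(s(1)) = 1 + depth(1) = 1 + 0 = 1
depth(s(s(1))) = 1 + depth(s(1)) = 1 + 1 = 2
depth(s(s(s(1)))) = 1 + depth(s(s(1))) = 1 + 2 = 3

3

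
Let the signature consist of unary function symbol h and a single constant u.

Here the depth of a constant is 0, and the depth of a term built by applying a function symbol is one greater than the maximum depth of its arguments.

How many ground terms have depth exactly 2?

If N_k denotes the number of depth-≤k ground terms, the 1 constant gives N_0 = 1, and each function symbol of arity r contributes N_{k-1}^r new terms at level k: N_k = 1 + N_{k-1}.
N_0 = 1
N_1 = 1 + 1 = 2
N_2 = 1 + 2 = 3
Terms of depth exactly 2: N_2 − N_1 = 3 − 2 = 1.

1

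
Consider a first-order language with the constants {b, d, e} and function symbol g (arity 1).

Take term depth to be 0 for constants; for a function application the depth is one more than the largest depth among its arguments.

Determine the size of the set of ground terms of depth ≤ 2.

9

Let N_k count ground terms of depth at most k. Each non-constant term of depth ≤ k is some function symbol applied to depth-≤(k−1) arguments, giving N_k = 3 + N_{k-1}.
N_0 = 3
N_1 = 3 + 3 = 6
N_2 = 3 + 6 = 9
Explicitly: b, d, e, g(b), g(d), g(e), g(g(b)), g(g(d)), g(g(e)).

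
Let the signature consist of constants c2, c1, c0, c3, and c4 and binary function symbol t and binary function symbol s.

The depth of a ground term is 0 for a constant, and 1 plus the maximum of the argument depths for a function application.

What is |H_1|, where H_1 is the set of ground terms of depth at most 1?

If N_k denotes the number of depth-≤k ground terms, the 5 constants give N_0 = 5, and each function symbol of arity r contributes N_{k-1}^r new terms at level k: N_k = 5 + N_{k-1}^2 + N_{k-1}^2.
N_0 = 5
N_1 = 5 + 5^2 + 5^2 = 55

55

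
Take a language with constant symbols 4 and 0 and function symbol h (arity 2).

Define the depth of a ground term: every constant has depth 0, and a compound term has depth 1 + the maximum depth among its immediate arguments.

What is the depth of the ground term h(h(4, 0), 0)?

depth(h(4, 0)) = 1 + max(0, 0) = 1
depth(h(h(4, 0), 0)) = 1 + max(1, 0) = 2

2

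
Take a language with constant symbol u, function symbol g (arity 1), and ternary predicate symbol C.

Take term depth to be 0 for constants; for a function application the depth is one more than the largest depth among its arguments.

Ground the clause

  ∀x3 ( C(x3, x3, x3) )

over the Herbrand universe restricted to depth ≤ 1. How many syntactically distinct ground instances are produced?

Ground terms of depth ≤ 1:
  Write N_k for the number of ground terms of depth ≤ k. A term of depth ≤ k is either a constant or a function symbol applied to arguments of depth ≤ k−1, so N_k = 1 + N_{k-1}.
  N_0 = 1
  N_1 = 1 + 1 = 2
  Explicitly: u, g(u).
So there are 2 ground terms available for substitution.
There is 1 variable to instantiate (x3),  occurring in at least one literal, so different choices give different ground instances.
Number of ground instances = 2.

2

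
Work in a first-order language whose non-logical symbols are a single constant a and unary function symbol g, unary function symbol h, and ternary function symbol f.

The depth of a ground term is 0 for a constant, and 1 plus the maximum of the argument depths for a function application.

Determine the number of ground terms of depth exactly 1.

Let N_k = |{terms of depth ≤ k}|. Then N_0 = 1 and N_k = 1 + N_{k-1} + N_{k-1} + N_{k-1}^3 for k ≥ 1 (one summand per function symbol, arity giving the exponent).
N_0 = 1
N_1 = 1 + 1 + 1 + 1^3 = 4
Terms of depth exactly 1: N_1 − N_0 = 4 − 1 = 3.

3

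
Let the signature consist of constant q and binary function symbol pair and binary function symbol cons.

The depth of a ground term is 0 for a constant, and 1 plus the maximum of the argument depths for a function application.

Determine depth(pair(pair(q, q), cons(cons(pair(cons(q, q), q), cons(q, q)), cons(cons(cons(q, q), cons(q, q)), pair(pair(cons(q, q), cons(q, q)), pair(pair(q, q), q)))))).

6

depth(pair(q, q)) = 1 + max(0, 0) = 1
depth(cons(q, q)) = 1 + max(0, 0) = 1
depth(pair(cons(q, q), q)) = 1 + max(1, 0) = 2
depth(cons(pair(cons(q, q), q), cons(q, q))) = 1 + max(2, 1) = 3
depth(cons(cons(q, q), cons(q, q))) = 1 + max(1, 1) = 2
depth(pair(cons(q, q), cons(q, q))) = 1 + max(1, 1) = 2
depth(pair(pair(q, q), q)) = 1 + max(1, 0) = 2
depth(pair(pair(cons(q, q), cons(q, q)), pair(pair(q, q), q))) = 1 + max(2, 2) = 3
depth(cons(cons(cons(q, q), cons(q, q)), pair(pair(cons(q, q), cons(q, q)), pair(pair(q, q), q)))) = 1 + max(2, 3) = 4
depth(cons(cons(pair(cons(q, q), q), cons(q, q)), cons(cons(cons(q, q), cons(q, q)), pair(pair(cons(q, q), cons(q, q)), pair(pair(q, q), q))))) = 1 + max(3, 4) = 5
depth(pair(pair(q, q), cons(cons(pair(cons(q, q), q), cons(q, q)), cons(cons(cons(q, q), cons(q, q)), pair(pair(cons(q, q), cons(q, q)), pair(pair(q, q), q)))))) = 1 + max(1, 5) = 6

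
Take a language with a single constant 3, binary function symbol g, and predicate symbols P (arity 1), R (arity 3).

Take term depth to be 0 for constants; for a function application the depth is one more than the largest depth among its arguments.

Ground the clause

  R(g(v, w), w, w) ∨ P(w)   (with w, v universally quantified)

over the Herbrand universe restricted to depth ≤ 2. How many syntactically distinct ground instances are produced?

25

Ground terms of depth ≤ 2:
  Let N_k = |{terms of depth ≤ k}|. Then N_0 = 1 and N_k = 1 + N_{k-1}^2 for k ≥ 1 (one summand per function symbol, arity giving the exponent).
  N_0 = 1
  N_1 = 1 + 1^2 = 2
  N_2 = 1 + 2^2 = 5
  Explicitly: 3, g(3, 3), g(3, g(3, 3)), g(g(3, 3), 3), g(g(3, 3), g(3, 3)).
So there are 5 ground terms available for substitution.
Each of w, v ranges independently over the available ground terms, and distinct assignments produce distinct instances.
Number of ground instances = 5^2 = 25.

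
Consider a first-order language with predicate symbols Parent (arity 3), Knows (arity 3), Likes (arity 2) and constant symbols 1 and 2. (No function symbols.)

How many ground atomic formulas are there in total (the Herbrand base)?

20

With no function symbols, the Herbrand universe is just the 2 constants.
Ground atoms per predicate: Parent: 2^3 = 8, Knows: 2^3 = 8, Likes: 2^2 = 4.
Herbrand base size = 8 + 8 + 4 = 20.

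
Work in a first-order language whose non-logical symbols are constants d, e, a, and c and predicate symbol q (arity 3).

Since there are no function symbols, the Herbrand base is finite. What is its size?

With no function symbols, the Herbrand universe is just the 4 constants.
Ground atoms per predicate: q: 4^3 = 64.
Herbrand base size = 64 = 64.

64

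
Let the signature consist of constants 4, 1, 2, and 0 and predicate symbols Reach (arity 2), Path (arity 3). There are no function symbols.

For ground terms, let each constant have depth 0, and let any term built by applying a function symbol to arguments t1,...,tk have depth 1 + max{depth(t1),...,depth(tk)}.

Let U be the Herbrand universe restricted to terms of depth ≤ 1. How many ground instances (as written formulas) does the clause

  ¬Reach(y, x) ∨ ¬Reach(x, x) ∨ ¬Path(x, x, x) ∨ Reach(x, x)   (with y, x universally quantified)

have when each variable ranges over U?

16

Ground terms of depth ≤ 1:
  With no function symbols every ground term is a constant, so there are exactly 4 ground terms at every depth bound.
  N_0 = 4
  N_1 = 4
  Explicitly: 4, 1, 2, 0.
So there are 4 ground terms available for substitution.
Each of y, x ranges independently over the available ground terms, and distinct assignments produce distinct instances.
Number of ground instances = 4^2 = 16.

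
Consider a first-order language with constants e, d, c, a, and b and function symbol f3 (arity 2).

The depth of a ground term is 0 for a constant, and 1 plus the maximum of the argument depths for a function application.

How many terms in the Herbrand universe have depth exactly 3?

818125

Let N_k count ground terms of depth at most k. Each non-constant term of depth ≤ k is some function symbol applied to depth-≤(k−1) arguments, giving N_k = 5 + N_{k-1}^2.
N_0 = 5
N_1 = 5 + 5^2 = 30
N_2 = 5 + 30^2 = 905
N_3 = 5 + 905^2 = 819030
Terms of depth exactly 3: N_3 − N_2 = 819030 − 905 = 818125.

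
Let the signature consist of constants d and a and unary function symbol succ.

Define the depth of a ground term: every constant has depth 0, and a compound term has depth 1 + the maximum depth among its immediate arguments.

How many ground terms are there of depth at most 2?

6

If N_k denotes the number of depth-≤k ground terms, the 2 constants give N_0 = 2, and each function symbol of arity r contributes N_{k-1}^r new terms at level k: N_k = 2 + N_{k-1}.
N_0 = 2
N_1 = 2 + 2 = 4
N_2 = 2 + 4 = 6
Explicitly: d, a, succ(d), succ(a), succ(succ(d)), succ(succ(a)).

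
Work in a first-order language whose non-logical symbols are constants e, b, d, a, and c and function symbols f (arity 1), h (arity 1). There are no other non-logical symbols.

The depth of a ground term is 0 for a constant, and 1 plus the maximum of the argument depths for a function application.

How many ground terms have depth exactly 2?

20

Count level by level. With function symbols f/1, h/1, the terms of depth ≤ k are the 5 constants together with each function applied to depth-≤(k−1) tuples, so N_k = 5 + N_{k-1} + N_{k-1}.
N_0 = 5
N_1 = 5 + 5 + 5 = 15
N_2 = 5 + 15 + 15 = 35
Terms of depth exactly 2: N_2 − N_1 = 35 − 15 = 20.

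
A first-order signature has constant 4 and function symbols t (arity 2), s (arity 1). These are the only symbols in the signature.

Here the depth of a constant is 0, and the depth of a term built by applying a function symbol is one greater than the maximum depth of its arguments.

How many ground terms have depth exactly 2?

10

Let N_k = |{terms of depth ≤ k}|. Then N_0 = 1 and N_k = 1 + N_{k-1}^2 + N_{k-1} for k ≥ 1 (one summand per function symbol, arity giving the exponent).
N_0 = 1
N_1 = 1 + 1^2 + 1 = 3
N_2 = 1 + 3^2 + 3 = 13
Terms of depth exactly 2: N_2 − N_1 = 13 − 3 = 10.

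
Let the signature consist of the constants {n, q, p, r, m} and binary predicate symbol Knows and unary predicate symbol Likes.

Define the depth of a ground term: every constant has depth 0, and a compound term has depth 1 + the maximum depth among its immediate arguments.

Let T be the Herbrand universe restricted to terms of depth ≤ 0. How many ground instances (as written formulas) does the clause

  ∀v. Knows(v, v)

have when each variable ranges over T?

Ground terms of depth ≤ 0:
  With no function symbols every ground term is a constant, so there are exactly 5 ground terms at every depth bound.
  N_0 = 5
So there are 5 ground terms available for substitution.
The variable v ranges independently over the available ground terms, and distinct assignments produce distinct instances.
Number of ground instances = 5.

5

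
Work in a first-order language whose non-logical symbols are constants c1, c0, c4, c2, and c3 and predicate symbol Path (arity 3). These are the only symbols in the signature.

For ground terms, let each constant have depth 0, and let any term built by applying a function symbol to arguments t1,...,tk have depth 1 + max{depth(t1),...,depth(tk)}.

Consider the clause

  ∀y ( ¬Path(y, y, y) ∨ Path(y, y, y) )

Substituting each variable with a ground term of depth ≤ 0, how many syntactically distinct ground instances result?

5

Ground terms of depth ≤ 0:
  With no function symbols every ground term is a constant, so there are exactly 5 ground terms at every depth bound.
  N_0 = 5
  Explicitly: c1, c0, c4, c2, c3.
So there are 5 ground terms available for substitution.
There is 1 variable to instantiate (y),  occurring in at least one literal, so different choices give different ground instances.
Number of ground instances = 5.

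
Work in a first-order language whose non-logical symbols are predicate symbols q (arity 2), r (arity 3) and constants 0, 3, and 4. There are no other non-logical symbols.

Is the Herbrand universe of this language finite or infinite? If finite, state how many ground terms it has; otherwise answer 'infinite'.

There are no function symbols, so every ground term is one of the 3 constants.
The Herbrand universe is {0, 3, 4}, which is finite with 3 elements.

3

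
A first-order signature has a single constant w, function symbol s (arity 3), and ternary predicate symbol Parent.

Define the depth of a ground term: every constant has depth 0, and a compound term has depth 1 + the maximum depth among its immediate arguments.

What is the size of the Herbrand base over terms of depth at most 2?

729

First count ground terms of depth ≤ 2.
Write N_k for the number of ground terms of depth ≤ k. A term of depth ≤ k is either a constant or a function symbol applied to arguments of depth ≤ k−1, so N_k = 1 + N_{k-1}^3.
N_0 = 1
N_1 = 1 + 1^3 = 2
N_2 = 1 + 2^3 = 9
So |H| = 9.
A ground atom is a predicate applied to a tuple of terms from H, so the count is the sum over predicates of |H|^arity:
  Parent: 9^3 = 729
Total ground atoms: 729.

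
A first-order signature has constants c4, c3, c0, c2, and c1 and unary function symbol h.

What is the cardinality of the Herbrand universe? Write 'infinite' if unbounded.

The signature has at least one function symbol (h, arity 1) and at least one constant (c4).
Iterating h gives infinitely many distinct ground terms: c4, h(c4), h(h(c4)), ...
So the Herbrand universe is infinite.

infinite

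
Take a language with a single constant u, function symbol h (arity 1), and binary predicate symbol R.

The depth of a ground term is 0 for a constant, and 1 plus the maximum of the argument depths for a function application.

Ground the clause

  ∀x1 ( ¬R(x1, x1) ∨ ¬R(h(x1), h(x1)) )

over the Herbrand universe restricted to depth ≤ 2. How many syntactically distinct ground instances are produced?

Ground terms of depth ≤ 2:
  Let N_k count ground terms of depth at most k. Each non-constant term of depth ≤ k is some function symbol applied to depth-≤(k−1) arguments, giving N_k = 1 + N_{k-1}.
  N_0 = 1
  N_1 = 1 + 1 = 2
  N_2 = 1 + 2 = 3
  Explicitly: u, h(u), h(h(u)).
So there are 3 ground terms available for substitution.
The variable x1 ranges independently over the available ground terms, and distinct assignments produce distinct instances.
Number of ground instances = 3.

3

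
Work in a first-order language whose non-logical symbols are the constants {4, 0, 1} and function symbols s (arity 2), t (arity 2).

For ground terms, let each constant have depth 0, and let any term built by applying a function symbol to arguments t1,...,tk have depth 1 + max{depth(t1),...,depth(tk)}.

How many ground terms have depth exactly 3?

1565568

If N_k denotes the number of depth-≤k ground terms, the 3 constants give N_0 = 3, and each function symbol of arity r contributes N_{k-1}^r new terms at level k: N_k = 3 + N_{k-1}^2 + N_{k-1}^2.
N_0 = 3
N_1 = 3 + 3^2 + 3^2 = 21
N_2 = 3 + 21^2 + 21^2 = 885
N_3 = 3 + 885^2 + 885^2 = 1566453
Terms of depth exactly 3: N_3 − N_2 = 1566453 − 885 = 1565568.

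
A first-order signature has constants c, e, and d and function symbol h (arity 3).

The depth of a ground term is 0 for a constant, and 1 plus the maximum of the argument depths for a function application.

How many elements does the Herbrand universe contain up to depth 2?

Write N_k for the number of ground terms of depth ≤ k. A term of depth ≤ k is either a constant or a function symbol applied to arguments of depth ≤ k−1, so N_k = 3 + N_{k-1}^3.
N_0 = 3
N_1 = 3 + 3^3 = 30
N_2 = 3 + 30^3 = 27003

27003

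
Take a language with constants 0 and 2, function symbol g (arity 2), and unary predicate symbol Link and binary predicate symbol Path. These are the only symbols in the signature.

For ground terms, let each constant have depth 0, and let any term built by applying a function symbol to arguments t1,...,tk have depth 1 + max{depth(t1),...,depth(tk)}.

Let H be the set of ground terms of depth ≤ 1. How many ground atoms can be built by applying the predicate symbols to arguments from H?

42

First count ground terms of depth ≤ 1.
Count level by level. With function symbols g/2, the terms of depth ≤ k are the 2 constants together with each function applied to depth-≤(k−1) tuples, so N_k = 2 + N_{k-1}^2.
N_0 = 2
N_1 = 2 + 2^2 = 6
So |H| = 6.
Each predicate of arity r yields |H|^r ground atoms (one per choice of an r-tuple from H):
  Link: 6;  Path: 6^2 = 36
Total ground atoms: 6 + 36 = 42.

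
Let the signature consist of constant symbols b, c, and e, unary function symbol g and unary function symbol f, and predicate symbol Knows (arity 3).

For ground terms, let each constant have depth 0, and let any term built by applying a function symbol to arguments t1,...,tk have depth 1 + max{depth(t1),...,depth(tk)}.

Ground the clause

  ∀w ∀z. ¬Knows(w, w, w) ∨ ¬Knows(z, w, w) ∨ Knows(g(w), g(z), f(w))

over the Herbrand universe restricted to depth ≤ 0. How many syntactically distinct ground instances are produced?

Ground terms of depth ≤ 0:
  Let N_k count ground terms of depth at most k. Each non-constant term of depth ≤ k is some function symbol applied to depth-≤(k−1) arguments, giving N_k = 3 + N_{k-1} + N_{k-1}.
  N_0 = 3
  Explicitly: b, c, e.
So there are 3 ground terms available for substitution.
There are 2 variables to instantiate (w, z), each occurring in at least one literal, so different choices give different ground instances.
Number of ground instances = 3^2 = 9.

9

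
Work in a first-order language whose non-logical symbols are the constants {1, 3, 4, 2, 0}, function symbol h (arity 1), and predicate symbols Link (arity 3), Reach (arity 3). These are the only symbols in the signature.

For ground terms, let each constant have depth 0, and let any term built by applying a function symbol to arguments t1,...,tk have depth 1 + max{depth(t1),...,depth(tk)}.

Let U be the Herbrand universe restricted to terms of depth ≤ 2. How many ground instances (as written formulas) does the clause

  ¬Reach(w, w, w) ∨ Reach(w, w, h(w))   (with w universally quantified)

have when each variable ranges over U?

Ground terms of depth ≤ 2:
  Let N_k = |{terms of depth ≤ k}|. Then N_0 = 5 and N_k = 5 + N_{k-1} for k ≥ 1 (one summand per function symbol, arity giving the exponent).
  N_0 = 5
  N_1 = 5 + 5 = 10
  N_2 = 5 + 10 = 15
So there are 15 ground terms available for substitution.
The body mentions the single quantified variable w; since ground terms form a free algebra, no two substitutions collapse to the same formula.
Number of ground instances = 15.

15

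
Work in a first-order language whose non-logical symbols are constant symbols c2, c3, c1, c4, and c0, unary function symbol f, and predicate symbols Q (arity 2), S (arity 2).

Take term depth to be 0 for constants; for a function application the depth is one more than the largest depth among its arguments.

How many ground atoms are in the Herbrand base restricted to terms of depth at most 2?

First count ground terms of depth ≤ 2.
Write N_k for the number of ground terms of depth ≤ k. A term of depth ≤ k is either a constant or a function symbol applied to arguments of depth ≤ k−1, so N_k = 5 + N_{k-1}.
N_0 = 5
N_1 = 5 + 5 = 10
N_2 = 5 + 10 = 15
So |H| = 15.
For each predicate symbol, the number of ground atoms is |H| raised to its arity; summing:
  Q: 15^2 = 225;  S: 15^2 = 225
Total ground atoms: 225 + 225 = 450.

450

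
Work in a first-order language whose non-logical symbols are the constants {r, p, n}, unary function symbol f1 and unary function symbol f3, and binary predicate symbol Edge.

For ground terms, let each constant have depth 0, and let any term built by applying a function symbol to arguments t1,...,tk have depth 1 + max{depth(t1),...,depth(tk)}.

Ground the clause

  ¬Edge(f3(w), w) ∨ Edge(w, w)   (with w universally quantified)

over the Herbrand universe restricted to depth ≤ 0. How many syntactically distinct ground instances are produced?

3

Ground terms of depth ≤ 0:
  Let N_k count ground terms of depth at most k. Each non-constant term of depth ≤ k is some function symbol applied to depth-≤(k−1) arguments, giving N_k = 3 + N_{k-1} + N_{k-1}.
  N_0 = 3
So there are 3 ground terms available for substitution.
The body mentions the single quantified variable w; since ground terms form a free algebra, no two substitutions collapse to the same formula.
Number of ground instances = 3.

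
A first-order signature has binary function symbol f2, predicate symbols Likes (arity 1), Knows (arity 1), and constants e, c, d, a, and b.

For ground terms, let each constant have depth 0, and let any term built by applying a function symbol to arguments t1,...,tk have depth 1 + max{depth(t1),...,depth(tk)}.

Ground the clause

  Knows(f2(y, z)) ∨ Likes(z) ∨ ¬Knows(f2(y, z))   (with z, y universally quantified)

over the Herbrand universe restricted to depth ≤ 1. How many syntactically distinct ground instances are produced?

Ground terms of depth ≤ 1:
  Write N_k for the number of ground terms of depth ≤ k. A term of depth ≤ k is either a constant or a function symbol applied to arguments of depth ≤ k−1, so N_k = 5 + N_{k-1}^2.
  N_0 = 5
  N_1 = 5 + 5^2 = 30
So there are 30 ground terms available for substitution.
There are 2 variables to instantiate (z, y), each occurring in at least one literal, so different choices give different ground instances.
Number of ground instances = 30^2 = 900.

900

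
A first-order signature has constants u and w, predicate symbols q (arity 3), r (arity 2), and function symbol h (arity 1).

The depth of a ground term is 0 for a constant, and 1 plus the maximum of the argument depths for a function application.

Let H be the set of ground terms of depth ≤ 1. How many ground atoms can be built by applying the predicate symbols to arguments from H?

80

First count ground terms of depth ≤ 1.
Let N_k count ground terms of depth at most k. Each non-constant term of depth ≤ k is some function symbol applied to depth-≤(k−1) arguments, giving N_k = 2 + N_{k-1}.
N_0 = 2
N_1 = 2 + 2 = 4
Explicitly: u, w, h(u), h(w).
So |H| = 4.
A ground atom is a predicate applied to a tuple of terms from H, so the count is the sum over predicates of |H|^arity:
  q: 4^3 = 64;  r: 4^2 = 16
Total ground atoms: 64 + 16 = 80.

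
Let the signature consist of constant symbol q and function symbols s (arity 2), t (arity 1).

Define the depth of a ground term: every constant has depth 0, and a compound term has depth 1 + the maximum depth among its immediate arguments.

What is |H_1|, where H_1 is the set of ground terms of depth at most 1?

Let N_k count ground terms of depth at most k. Each non-constant term of depth ≤ k is some function symbol applied to depth-≤(k−1) arguments, giving N_k = 1 + N_{k-1}^2 + N_{k-1}.
N_0 = 1
N_1 = 1 + 1^2 + 1 = 3
Explicitly: q, s(q, q), t(q).

3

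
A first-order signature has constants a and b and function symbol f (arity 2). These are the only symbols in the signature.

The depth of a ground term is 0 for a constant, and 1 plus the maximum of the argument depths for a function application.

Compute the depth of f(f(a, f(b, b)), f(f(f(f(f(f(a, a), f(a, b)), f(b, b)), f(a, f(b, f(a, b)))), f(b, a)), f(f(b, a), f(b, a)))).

7

depth(f(b, b)) = 1 + max(0, 0) = 1
depth(f(a, f(b, b))) = 1 + max(0, 1) = 2
depth(f(a, a)) = 1 + max(0, 0) = 1
depth(f(a, b)) = 1 + max(0, 0) = 1
depth(f(f(a, a), f(a, b))) = 1 + max(1, 1) = 2
depth(f(f(f(a, a), f(a, b)), f(b, b))) = 1 + max(2, 1) = 3
depth(f(b, f(a, b))) = 1 + max(0, 1) = 2
depth(f(a, f(b, f(a, b)))) = 1 + max(0, 2) = 3
depth(f(f(f(f(a, a), f(a, b)), f(b, b)), f(a, f(b, f(a, b))))) = 1 + max(3, 3) = 4
depth(f(b, a)) = 1 + max(0, 0) = 1
depth(f(f(f(f(f(a, a), f(a, b)), f(b, b)), f(a, f(b, f(a, b)))), f(b, a))) = 1 + max(4, 1) = 5
depth(f(f(b, a), f(b, a))) = 1 + max(1, 1) = 2
depth(f(f(f(f(f(f(a, a), f(a, b)), f(b, b)), f(a, f(b, f(a, b)))), f(b, a)), f(f(b, a), f(b, a)))) = 1 + max(5, 2) = 6
depth(f(f(a, f(b, b)), f(f(f(f(f(f(a, a), f(a, b)), f(b, b)), f(a, f(b, f(a, b)))), f(b, a)), f(f(b, a), f(b, a))))) = 1 + max(2, 6) = 7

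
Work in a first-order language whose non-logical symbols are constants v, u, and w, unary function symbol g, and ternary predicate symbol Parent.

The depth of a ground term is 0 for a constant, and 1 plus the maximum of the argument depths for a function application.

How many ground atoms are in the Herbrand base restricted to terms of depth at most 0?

27

First count ground terms of depth ≤ 0.
Let N_k = |{terms of depth ≤ k}|. Then N_0 = 3 and N_k = 3 + N_{k-1} for k ≥ 1 (one summand per function symbol, arity giving the exponent).
N_0 = 3
Explicitly: v, u, w.
So |H| = 3.
Ground atoms are formed by filling each argument slot of a predicate with a term from H, so an r-ary predicate gives |H|^r atoms:
  Parent: 3^3 = 27
Total ground atoms: 27.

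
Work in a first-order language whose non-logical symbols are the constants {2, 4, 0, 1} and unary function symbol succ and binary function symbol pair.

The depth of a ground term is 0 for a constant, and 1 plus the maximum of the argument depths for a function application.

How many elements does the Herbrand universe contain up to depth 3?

365424

If N_k denotes the number of depth-≤k ground terms, the 4 constants give N_0 = 4, and each function symbol of arity r contributes N_{k-1}^r new terms at level k: N_k = 4 + N_{k-1} + N_{k-1}^2.
N_0 = 4
N_1 = 4 + 4 + 4^2 = 24
N_2 = 4 + 24 + 24^2 = 604
N_3 = 4 + 604 + 604^2 = 365424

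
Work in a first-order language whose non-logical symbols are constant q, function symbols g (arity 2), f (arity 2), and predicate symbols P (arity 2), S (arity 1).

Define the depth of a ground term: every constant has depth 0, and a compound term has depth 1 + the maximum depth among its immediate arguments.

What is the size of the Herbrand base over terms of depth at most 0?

First count ground terms of depth ≤ 0.
Let N_k count ground terms of depth at most k. Each non-constant term of depth ≤ k is some function symbol applied to depth-≤(k−1) arguments, giving N_k = 1 + N_{k-1}^2 + N_{k-1}^2.
N_0 = 1
So |H| = 1.
For each predicate symbol, the number of ground atoms is |H| raised to its arity; summing:
  P: 1^2 = 1;  S: 1
Total ground atoms: 1 + 1 = 2.

2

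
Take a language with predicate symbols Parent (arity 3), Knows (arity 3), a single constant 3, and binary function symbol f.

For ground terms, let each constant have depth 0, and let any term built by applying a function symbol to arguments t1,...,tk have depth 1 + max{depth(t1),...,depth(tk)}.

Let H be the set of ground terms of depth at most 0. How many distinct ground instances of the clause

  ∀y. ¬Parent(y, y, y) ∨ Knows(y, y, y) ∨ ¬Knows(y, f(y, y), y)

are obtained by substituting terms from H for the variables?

1

Ground terms of depth ≤ 0:
  If N_k denotes the number of depth-≤k ground terms, the 1 constant gives N_0 = 1, and each function symbol of arity r contributes N_{k-1}^r new terms at level k: N_k = 1 + N_{k-1}^2.
  N_0 = 1
  Explicitly: 3.
So there is exactly 1 ground term available for substitution.
There is 1 variable to instantiate (y),  occurring in at least one literal, so different choices give different ground instances.
Number of ground instances = 1.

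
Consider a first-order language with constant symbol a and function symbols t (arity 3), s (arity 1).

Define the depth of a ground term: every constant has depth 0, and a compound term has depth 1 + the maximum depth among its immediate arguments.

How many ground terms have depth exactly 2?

Write N_k for the number of ground terms of depth ≤ k. A term of depth ≤ k is either a constant or a function symbol applied to arguments of depth ≤ k−1, so N_k = 1 + N_{k-1}^3 + N_{k-1}.
N_0 = 1
N_1 = 1 + 1^3 + 1 = 3
N_2 = 1 + 3^3 + 3 = 31
Terms of depth exactly 2: N_2 − N_1 = 31 − 3 = 28.

28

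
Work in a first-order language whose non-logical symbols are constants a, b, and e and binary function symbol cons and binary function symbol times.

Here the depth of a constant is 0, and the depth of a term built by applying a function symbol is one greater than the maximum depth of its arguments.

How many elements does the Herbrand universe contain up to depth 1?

Let N_k count ground terms of depth at most k. Each non-constant term of depth ≤ k is some function symbol applied to depth-≤(k−1) arguments, giving N_k = 3 + N_{k-1}^2 + N_{k-1}^2.
N_0 = 3
N_1 = 3 + 3^2 + 3^2 = 21

21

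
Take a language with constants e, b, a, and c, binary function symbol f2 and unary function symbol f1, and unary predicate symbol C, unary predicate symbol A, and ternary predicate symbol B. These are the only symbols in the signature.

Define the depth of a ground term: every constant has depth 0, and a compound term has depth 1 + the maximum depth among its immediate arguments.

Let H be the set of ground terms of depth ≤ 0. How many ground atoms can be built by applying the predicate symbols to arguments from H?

72

First count ground terms of depth ≤ 0.
If N_k denotes the number of depth-≤k ground terms, the 4 constants give N_0 = 4, and each function symbol of arity r contributes N_{k-1}^r new terms at level k: N_k = 4 + N_{k-1}^2 + N_{k-1}.
N_0 = 4
Explicitly: e, b, a, c.
So |H| = 4.
Ground atoms are formed by filling each argument slot of a predicate with a term from H, so an r-ary predicate gives |H|^r atoms:
  C: 4;  A: 4;  B: 4^3 = 64
Total ground atoms: 4 + 4 + 64 = 72.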